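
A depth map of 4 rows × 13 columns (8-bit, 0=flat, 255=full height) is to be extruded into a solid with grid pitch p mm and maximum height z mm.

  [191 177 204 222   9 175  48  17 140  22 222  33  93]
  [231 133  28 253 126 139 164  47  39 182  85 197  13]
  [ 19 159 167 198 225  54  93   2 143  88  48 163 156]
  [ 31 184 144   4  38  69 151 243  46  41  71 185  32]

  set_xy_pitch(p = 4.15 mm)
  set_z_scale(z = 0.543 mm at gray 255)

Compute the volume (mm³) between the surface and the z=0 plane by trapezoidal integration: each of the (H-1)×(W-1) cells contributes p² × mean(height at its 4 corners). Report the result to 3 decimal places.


155.928

height_mm = gray/255 × 0.543; cell vol = 4.15² × mean(4 corners)
unit = 4.15² × 0.543 / (4×255) = 0.00916845 mm³ per gray-sum
row 0: Σ corner-gray over 12 cells = 5852  → 53.6538
row 1: Σ corner-gray over 12 cells = 5885  → 53.9563
row 2: Σ corner-gray over 12 cells = 5270  → 48.3177
Σ rows: total corner-gray = 17007  → 155.9278 mm³


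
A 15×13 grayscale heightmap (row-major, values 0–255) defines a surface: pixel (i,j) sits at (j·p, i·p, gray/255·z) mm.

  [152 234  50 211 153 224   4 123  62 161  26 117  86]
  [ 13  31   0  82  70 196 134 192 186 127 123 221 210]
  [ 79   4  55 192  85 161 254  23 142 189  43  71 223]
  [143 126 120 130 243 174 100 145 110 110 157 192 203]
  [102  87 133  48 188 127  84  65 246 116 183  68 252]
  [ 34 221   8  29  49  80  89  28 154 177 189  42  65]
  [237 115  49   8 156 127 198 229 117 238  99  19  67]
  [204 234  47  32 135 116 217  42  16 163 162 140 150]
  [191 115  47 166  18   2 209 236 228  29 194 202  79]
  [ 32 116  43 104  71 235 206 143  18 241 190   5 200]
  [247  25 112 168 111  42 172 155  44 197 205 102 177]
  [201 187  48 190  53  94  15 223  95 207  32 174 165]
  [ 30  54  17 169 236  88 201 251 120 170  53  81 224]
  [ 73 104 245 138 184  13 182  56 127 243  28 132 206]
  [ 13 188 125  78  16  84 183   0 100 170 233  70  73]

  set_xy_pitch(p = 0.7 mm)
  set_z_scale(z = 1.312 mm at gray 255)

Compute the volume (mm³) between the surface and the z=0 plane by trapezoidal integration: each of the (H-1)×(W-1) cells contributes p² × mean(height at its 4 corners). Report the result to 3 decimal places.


height_mm = gray/255 × 1.312; cell vol = 0.7² × mean(4 corners)
unit = 0.7² × 1.312 / (4×255) = 0.000630275 mm³ per gray-sum
row 0: Σ corner-gray over 12 cells = 5915  → 3.7281
row 1: Σ corner-gray over 12 cells = 5687  → 3.5844
row 2: Σ corner-gray over 12 cells = 6300  → 3.9707
row 3: Σ corner-gray over 12 cells = 6604  → 4.1623
row 4: Σ corner-gray over 12 cells = 5275  → 3.3247
row 5: Σ corner-gray over 12 cells = 5245  → 3.3058
row 6: Σ corner-gray over 12 cells = 5976  → 3.7665
row 7: Σ corner-gray over 12 cells = 6124  → 3.8598
row 8: Σ corner-gray over 12 cells = 6138  → 3.8686
row 9: Σ corner-gray over 12 cells = 6066  → 3.8232
row 10: Σ corner-gray over 12 cells = 6092  → 3.8396
row 11: Σ corner-gray over 12 cells = 6136  → 3.8674
row 12: Σ corner-gray over 12 cells = 6317  → 3.9814
row 13: Σ corner-gray over 12 cells = 5763  → 3.6323
Σ rows: total corner-gray = 83638  → 52.7149 mm³

52.715


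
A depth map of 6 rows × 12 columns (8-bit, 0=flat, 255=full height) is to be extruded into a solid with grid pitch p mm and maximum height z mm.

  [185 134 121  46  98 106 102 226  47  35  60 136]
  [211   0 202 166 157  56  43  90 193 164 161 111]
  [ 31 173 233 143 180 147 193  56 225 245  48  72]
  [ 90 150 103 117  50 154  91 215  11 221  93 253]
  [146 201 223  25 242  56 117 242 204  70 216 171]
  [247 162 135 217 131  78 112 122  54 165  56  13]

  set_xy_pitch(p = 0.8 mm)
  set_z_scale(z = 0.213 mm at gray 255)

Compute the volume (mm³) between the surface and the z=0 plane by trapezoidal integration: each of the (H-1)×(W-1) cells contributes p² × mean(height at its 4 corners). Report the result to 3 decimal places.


3.992

height_mm = gray/255 × 0.213; cell vol = 0.8² × mean(4 corners)
unit = 0.8² × 0.213 / (4×255) = 0.000133647 mm³ per gray-sum
row 0: Σ corner-gray over 11 cells = 5057  → 0.6759
row 1: Σ corner-gray over 11 cells = 6175  → 0.8253
row 2: Σ corner-gray over 11 cells = 6142  → 0.8209
row 3: Σ corner-gray over 11 cells = 6262  → 0.8369
row 4: Σ corner-gray over 11 cells = 6233  → 0.8330
Σ rows: total corner-gray = 29869  → 3.9919 mm³


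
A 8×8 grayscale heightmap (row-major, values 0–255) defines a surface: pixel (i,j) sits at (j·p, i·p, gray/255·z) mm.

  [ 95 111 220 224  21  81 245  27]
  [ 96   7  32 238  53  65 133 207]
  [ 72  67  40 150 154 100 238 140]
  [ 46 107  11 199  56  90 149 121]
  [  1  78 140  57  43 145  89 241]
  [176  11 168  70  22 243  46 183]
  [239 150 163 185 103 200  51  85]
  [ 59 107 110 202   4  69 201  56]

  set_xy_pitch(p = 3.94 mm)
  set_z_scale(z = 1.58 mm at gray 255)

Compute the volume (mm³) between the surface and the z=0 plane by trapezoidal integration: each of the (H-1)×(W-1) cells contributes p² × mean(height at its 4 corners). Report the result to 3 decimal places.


height_mm = gray/255 × 1.58; cell vol = 3.94² × mean(4 corners)
unit = 3.94² × 1.58 / (4×255) = 0.0240464 mm³ per gray-sum
row 0: Σ corner-gray over 7 cells = 3285  → 78.9923
row 1: Σ corner-gray over 7 cells = 3069  → 73.7983
row 2: Σ corner-gray over 7 cells = 3101  → 74.5678
row 3: Σ corner-gray over 7 cells = 2737  → 65.8149
row 4: Σ corner-gray over 7 cells = 2825  → 67.9310
row 5: Σ corner-gray over 7 cells = 3507  → 84.3306
row 6: Σ corner-gray over 7 cells = 3529  → 84.8596
Σ rows: total corner-gray = 22053  → 530.2944 mm³

530.294


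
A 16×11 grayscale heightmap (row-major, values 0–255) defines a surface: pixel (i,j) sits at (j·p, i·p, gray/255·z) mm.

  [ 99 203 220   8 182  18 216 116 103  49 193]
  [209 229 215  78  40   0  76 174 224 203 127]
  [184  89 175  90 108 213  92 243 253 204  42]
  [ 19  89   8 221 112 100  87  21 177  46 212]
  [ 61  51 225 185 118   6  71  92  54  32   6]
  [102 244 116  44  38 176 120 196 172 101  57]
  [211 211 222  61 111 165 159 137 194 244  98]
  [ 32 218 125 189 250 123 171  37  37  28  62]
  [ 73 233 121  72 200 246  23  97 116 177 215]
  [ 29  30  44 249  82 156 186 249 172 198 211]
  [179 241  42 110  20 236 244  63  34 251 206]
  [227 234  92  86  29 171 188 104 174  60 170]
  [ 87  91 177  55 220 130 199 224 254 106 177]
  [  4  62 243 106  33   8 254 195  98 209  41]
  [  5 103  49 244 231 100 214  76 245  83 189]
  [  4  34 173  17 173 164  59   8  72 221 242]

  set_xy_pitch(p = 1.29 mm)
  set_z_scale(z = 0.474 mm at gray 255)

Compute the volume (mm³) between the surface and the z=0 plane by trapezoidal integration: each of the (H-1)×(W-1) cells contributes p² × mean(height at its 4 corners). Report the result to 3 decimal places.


height_mm = gray/255 × 0.474; cell vol = 1.29² × mean(4 corners)
unit = 1.29² × 0.474 / (4×255) = 0.000773317 mm³ per gray-sum
row 0: Σ corner-gray over 10 cells = 5336  → 4.1264
row 1: Σ corner-gray over 10 cells = 5974  → 4.6198
row 2: Σ corner-gray over 10 cells = 5113  → 3.9540
row 3: Σ corner-gray over 10 cells = 3688  → 2.8520
row 4: Σ corner-gray over 10 cells = 4308  → 3.3314
row 5: Σ corner-gray over 10 cells = 5890  → 4.5548
row 6: Σ corner-gray over 10 cells = 5767  → 4.4597
row 7: Σ corner-gray over 10 cells = 5308  → 4.1048
row 8: Σ corner-gray over 10 cells = 5830  → 4.5084
row 9: Σ corner-gray over 10 cells = 5839  → 4.5154
row 10: Σ corner-gray over 10 cells = 5540  → 4.2842
row 11: Σ corner-gray over 10 cells = 5849  → 4.5231
row 12: Σ corner-gray over 10 cells = 5637  → 4.3592
row 13: Σ corner-gray over 10 cells = 5345  → 4.1334
row 14: Σ corner-gray over 10 cells = 4972  → 3.8449
Σ rows: total corner-gray = 80396  → 62.1716 mm³

62.172


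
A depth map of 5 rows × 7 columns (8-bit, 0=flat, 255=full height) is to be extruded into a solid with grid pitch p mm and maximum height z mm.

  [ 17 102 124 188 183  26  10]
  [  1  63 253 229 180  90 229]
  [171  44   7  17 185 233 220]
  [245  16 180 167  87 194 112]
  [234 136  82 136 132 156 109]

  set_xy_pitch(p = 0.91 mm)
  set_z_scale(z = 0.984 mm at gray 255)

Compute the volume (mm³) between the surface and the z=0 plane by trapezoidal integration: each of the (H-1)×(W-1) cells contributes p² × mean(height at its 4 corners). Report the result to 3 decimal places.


height_mm = gray/255 × 0.984; cell vol = 0.91² × mean(4 corners)
unit = 0.91² × 0.984 / (4×255) = 0.000798873 mm³ per gray-sum
row 0: Σ corner-gray over 6 cells = 3133  → 2.5029
row 1: Σ corner-gray over 6 cells = 3223  → 2.5748
row 2: Σ corner-gray over 6 cells = 3008  → 2.4030
row 3: Σ corner-gray over 6 cells = 3272  → 2.6139
Σ rows: total corner-gray = 12636  → 10.0946 mm³

10.095


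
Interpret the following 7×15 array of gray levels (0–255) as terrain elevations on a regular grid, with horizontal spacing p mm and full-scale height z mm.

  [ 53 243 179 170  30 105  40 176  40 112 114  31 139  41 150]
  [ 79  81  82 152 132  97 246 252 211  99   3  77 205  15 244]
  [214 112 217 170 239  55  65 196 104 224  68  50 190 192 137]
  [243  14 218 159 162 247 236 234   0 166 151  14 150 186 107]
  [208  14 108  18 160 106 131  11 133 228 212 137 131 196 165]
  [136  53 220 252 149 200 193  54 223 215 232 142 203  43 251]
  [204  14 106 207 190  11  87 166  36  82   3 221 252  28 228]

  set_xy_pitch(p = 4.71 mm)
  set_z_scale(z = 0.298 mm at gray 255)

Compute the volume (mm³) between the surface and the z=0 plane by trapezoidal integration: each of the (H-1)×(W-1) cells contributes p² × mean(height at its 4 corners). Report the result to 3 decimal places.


303.251

height_mm = gray/255 × 0.298; cell vol = 4.71² × mean(4 corners)
unit = 4.71² × 0.298 / (4×255) = 0.00648124 mm³ per gray-sum
row 0: Σ corner-gray over 14 cells = 6670  → 43.2299
row 1: Σ corner-gray over 14 cells = 7742  → 50.1777
row 2: Σ corner-gray over 14 cells = 8339  → 54.0470
row 3: Σ corner-gray over 14 cells = 7767  → 50.3398
row 4: Σ corner-gray over 14 cells = 8288  → 53.7165
row 5: Σ corner-gray over 14 cells = 7983  → 51.7397
Σ rows: total corner-gray = 46789  → 303.2506 mm³


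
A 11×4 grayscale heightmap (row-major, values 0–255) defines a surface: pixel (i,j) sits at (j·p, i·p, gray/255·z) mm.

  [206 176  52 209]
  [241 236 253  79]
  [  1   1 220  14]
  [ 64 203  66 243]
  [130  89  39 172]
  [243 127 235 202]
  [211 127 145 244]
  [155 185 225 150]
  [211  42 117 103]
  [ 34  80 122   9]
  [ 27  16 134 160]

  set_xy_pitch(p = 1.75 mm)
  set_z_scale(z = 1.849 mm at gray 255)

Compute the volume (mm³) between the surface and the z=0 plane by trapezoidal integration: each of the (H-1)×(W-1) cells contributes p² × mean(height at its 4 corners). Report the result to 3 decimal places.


height_mm = gray/255 × 1.849; cell vol = 1.75² × mean(4 corners)
unit = 1.75² × 1.849 / (4×255) = 0.00555153 mm³ per gray-sum
row 0: Σ corner-gray over 3 cells = 2169  → 12.0413
row 1: Σ corner-gray over 3 cells = 1755  → 9.7429
row 2: Σ corner-gray over 3 cells = 1302  → 7.2281
row 3: Σ corner-gray over 3 cells = 1403  → 7.7888
row 4: Σ corner-gray over 3 cells = 1727  → 9.5875
row 5: Σ corner-gray over 3 cells = 2168  → 12.0357
row 6: Σ corner-gray over 3 cells = 2124  → 11.7915
row 7: Σ corner-gray over 3 cells = 1757  → 9.7540
row 8: Σ corner-gray over 3 cells = 1079  → 5.9901
row 9: Σ corner-gray over 3 cells = 934  → 5.1851
Σ rows: total corner-gray = 16418  → 91.1451 mm³

91.145


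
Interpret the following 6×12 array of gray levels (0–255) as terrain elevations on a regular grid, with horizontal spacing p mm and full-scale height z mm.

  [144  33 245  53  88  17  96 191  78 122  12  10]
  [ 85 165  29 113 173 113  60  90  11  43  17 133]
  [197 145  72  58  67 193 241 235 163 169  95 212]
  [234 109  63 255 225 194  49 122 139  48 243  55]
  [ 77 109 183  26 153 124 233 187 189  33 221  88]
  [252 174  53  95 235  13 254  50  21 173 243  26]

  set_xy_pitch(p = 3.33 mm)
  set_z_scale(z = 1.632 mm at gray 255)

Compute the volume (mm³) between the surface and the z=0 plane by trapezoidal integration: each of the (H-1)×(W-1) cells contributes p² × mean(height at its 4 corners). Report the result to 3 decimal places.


491.708

height_mm = gray/255 × 1.632; cell vol = 3.33² × mean(4 corners)
unit = 3.33² × 1.632 / (4×255) = 0.0177422 mm³ per gray-sum
row 0: Σ corner-gray over 11 cells = 3870  → 68.6625
row 1: Σ corner-gray over 11 cells = 5131  → 91.0354
row 2: Σ corner-gray over 11 cells = 6468  → 114.7568
row 3: Σ corner-gray over 11 cells = 6264  → 111.1374
row 4: Σ corner-gray over 11 cells = 5981  → 106.1163
Σ rows: total corner-gray = 27714  → 491.7084 mm³


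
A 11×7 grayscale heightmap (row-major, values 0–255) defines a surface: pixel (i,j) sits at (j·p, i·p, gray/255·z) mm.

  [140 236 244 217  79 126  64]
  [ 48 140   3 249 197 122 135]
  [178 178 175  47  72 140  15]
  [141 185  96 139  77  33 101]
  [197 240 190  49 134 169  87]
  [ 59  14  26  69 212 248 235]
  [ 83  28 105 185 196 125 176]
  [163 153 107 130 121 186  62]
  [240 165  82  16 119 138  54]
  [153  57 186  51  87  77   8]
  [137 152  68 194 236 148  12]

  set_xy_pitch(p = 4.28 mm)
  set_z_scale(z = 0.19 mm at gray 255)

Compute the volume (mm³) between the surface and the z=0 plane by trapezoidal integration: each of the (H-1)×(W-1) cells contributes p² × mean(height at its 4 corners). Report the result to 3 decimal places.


height_mm = gray/255 × 0.19; cell vol = 4.28² × mean(4 corners)
unit = 4.28² × 0.19 / (4×255) = 0.00341225 mm³ per gray-sum
row 0: Σ corner-gray over 6 cells = 3613  → 12.3285
row 1: Σ corner-gray over 6 cells = 3022  → 10.3118
row 2: Σ corner-gray over 6 cells = 2719  → 9.2779
row 3: Σ corner-gray over 6 cells = 3150  → 10.7486
row 4: Σ corner-gray over 6 cells = 3280  → 11.1922
row 5: Σ corner-gray over 6 cells = 2969  → 10.1310
row 6: Σ corner-gray over 6 cells = 3156  → 10.7691
row 7: Σ corner-gray over 6 cells = 2953  → 10.0764
row 8: Σ corner-gray over 6 cells = 2411  → 8.2269
row 9: Σ corner-gray over 6 cells = 2822  → 9.6294
Σ rows: total corner-gray = 30095  → 102.6917 mm³

102.692


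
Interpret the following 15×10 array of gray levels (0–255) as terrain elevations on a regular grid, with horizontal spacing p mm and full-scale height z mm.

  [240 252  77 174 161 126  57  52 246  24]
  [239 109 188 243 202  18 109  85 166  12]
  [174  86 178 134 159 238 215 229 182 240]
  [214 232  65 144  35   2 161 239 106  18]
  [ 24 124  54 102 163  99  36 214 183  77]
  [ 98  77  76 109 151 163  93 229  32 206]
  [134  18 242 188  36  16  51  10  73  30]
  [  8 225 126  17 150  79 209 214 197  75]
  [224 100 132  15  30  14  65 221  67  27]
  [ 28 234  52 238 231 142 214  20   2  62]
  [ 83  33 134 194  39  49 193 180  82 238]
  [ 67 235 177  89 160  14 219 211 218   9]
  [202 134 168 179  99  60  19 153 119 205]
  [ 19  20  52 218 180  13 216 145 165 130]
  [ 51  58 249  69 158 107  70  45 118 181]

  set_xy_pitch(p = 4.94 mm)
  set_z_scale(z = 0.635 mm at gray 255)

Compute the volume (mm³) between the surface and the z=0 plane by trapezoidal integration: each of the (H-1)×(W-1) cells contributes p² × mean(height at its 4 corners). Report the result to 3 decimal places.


height_mm = gray/255 × 0.635; cell vol = 4.94² × mean(4 corners)
unit = 4.94² × 0.635 / (4×255) = 0.0151924 mm³ per gray-sum
row 0: Σ corner-gray over 9 cells = 5045  → 76.6458
row 1: Σ corner-gray over 9 cells = 5747  → 87.3109
row 2: Σ corner-gray over 9 cells = 5456  → 82.8899
row 3: Σ corner-gray over 9 cells = 4251  → 64.5831
row 4: Σ corner-gray over 9 cells = 4215  → 64.0361
row 5: Σ corner-gray over 9 cells = 3596  → 54.6320
row 6: Σ corner-gray over 9 cells = 3949  → 59.9949
row 7: Σ corner-gray over 9 cells = 4056  → 61.6205
row 8: Σ corner-gray over 9 cells = 3895  → 59.1745
row 9: Σ corner-gray over 9 cells = 4485  → 68.1381
row 10: Σ corner-gray over 9 cells = 4851  → 73.6985
row 11: Σ corner-gray over 9 cells = 4991  → 75.8255
row 12: Σ corner-gray over 9 cells = 4436  → 67.3937
row 13: Σ corner-gray over 9 cells = 4147  → 63.0030
Σ rows: total corner-gray = 63120  → 958.9466 mm³

958.947


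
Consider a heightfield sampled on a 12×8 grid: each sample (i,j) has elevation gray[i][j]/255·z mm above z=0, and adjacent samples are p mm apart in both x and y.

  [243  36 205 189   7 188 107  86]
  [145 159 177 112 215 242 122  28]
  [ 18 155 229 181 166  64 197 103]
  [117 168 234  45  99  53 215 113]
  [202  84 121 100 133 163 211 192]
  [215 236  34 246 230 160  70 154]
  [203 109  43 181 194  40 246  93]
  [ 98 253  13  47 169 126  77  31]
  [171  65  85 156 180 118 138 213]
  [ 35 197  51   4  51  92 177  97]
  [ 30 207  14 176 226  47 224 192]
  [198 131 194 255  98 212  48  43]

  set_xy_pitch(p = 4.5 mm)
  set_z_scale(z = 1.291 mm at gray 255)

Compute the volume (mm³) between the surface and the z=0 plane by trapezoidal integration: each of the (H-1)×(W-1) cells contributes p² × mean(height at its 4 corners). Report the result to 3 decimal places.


1079.491

height_mm = gray/255 × 1.291; cell vol = 4.5² × mean(4 corners)
unit = 4.5² × 1.291 / (4×255) = 0.0256301 mm³ per gray-sum
row 0: Σ corner-gray over 7 cells = 4020  → 103.0332
row 1: Σ corner-gray over 7 cells = 4332  → 111.0298
row 2: Σ corner-gray over 7 cells = 3963  → 101.5723
row 3: Σ corner-gray over 7 cells = 3876  → 99.3424
row 4: Σ corner-gray over 7 cells = 4339  → 111.2092
row 5: Σ corner-gray over 7 cells = 4243  → 108.7487
row 6: Σ corner-gray over 7 cells = 3421  → 87.6807
row 7: Σ corner-gray over 7 cells = 3367  → 86.2967
row 8: Σ corner-gray over 7 cells = 3144  → 80.5812
row 9: Σ corner-gray over 7 cells = 3286  → 84.2207
row 10: Σ corner-gray over 7 cells = 4127  → 105.7756
Σ rows: total corner-gray = 42118  → 1079.4905 mm³


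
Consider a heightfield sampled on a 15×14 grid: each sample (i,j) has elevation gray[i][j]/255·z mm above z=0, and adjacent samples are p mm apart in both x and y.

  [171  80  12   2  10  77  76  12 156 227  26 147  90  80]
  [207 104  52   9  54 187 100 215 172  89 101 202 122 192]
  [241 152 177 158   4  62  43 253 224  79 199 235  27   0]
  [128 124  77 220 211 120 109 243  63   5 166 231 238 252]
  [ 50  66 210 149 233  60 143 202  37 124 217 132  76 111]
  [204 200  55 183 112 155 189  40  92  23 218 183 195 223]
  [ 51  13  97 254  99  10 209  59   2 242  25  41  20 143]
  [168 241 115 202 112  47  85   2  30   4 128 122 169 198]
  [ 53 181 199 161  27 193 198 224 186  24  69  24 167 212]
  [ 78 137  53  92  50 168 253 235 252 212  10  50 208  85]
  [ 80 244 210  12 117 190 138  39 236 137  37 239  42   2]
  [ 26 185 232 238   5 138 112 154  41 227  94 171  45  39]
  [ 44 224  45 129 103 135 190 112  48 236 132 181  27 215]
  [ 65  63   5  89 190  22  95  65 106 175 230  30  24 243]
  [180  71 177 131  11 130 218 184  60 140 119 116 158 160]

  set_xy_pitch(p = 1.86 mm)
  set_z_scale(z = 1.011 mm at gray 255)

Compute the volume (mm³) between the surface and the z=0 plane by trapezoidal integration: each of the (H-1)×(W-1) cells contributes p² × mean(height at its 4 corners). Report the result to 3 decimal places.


height_mm = gray/255 × 1.011; cell vol = 1.86² × mean(4 corners)
unit = 1.86² × 1.011 / (4×255) = 0.00342907 mm³ per gray-sum
row 0: Σ corner-gray over 13 cells = 5294  → 18.1535
row 1: Σ corner-gray over 13 cells = 6680  → 22.9062
row 2: Σ corner-gray over 13 cells = 7461  → 25.5843
row 3: Σ corner-gray over 13 cells = 7453  → 25.5569
row 4: Σ corner-gray over 13 cells = 7176  → 24.6070
row 5: Σ corner-gray over 13 cells = 6053  → 20.7562
row 6: Σ corner-gray over 13 cells = 5216  → 17.8861
row 7: Σ corner-gray over 13 cells = 6451  → 22.1210
row 8: Σ corner-gray over 13 cells = 7174  → 24.6002
row 9: Σ corner-gray over 13 cells = 6967  → 23.8904
row 10: Σ corner-gray over 13 cells = 6713  → 23.0194
row 11: Σ corner-gray over 13 cells = 6732  → 23.0845
row 12: Σ corner-gray over 13 cells = 5879  → 20.1595
row 13: Σ corner-gray over 13 cells = 5866  → 20.1149
Σ rows: total corner-gray = 91115  → 312.4401 mm³

312.440


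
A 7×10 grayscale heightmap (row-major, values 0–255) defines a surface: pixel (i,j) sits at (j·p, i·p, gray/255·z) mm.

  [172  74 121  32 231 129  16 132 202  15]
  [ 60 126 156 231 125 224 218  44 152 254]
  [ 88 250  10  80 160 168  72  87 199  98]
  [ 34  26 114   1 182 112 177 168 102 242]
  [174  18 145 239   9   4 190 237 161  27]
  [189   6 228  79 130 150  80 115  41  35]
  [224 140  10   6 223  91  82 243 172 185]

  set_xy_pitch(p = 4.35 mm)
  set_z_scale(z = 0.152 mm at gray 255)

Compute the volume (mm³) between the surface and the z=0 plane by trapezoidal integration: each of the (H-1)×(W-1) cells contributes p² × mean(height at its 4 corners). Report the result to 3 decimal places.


75.769

height_mm = gray/255 × 0.152; cell vol = 4.35² × mean(4 corners)
unit = 4.35² × 0.152 / (4×255) = 0.00281982 mm³ per gray-sum
row 0: Σ corner-gray over 9 cells = 4927  → 13.8933
row 1: Σ corner-gray over 9 cells = 5104  → 14.3924
row 2: Σ corner-gray over 9 cells = 4278  → 12.0632
row 3: Σ corner-gray over 9 cells = 4247  → 11.9758
row 4: Σ corner-gray over 9 cells = 4089  → 11.5303
row 5: Σ corner-gray over 9 cells = 4225  → 11.9138
Σ rows: total corner-gray = 26870  → 75.7687 mm³


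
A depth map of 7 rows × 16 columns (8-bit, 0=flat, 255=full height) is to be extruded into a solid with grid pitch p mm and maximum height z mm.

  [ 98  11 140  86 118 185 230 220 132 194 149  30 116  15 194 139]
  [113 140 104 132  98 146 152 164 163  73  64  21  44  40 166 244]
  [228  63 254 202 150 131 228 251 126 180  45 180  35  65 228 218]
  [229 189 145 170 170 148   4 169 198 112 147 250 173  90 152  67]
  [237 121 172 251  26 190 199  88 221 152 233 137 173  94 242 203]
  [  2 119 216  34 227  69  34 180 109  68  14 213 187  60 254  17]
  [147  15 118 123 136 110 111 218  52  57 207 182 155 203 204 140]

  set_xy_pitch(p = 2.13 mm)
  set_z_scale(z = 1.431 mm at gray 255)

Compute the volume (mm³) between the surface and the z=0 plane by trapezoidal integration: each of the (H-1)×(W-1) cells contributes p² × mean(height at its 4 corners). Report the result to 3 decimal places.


height_mm = gray/255 × 1.431; cell vol = 2.13² × mean(4 corners)
unit = 2.13² × 1.431 / (4×255) = 0.006365 mm³ per gray-sum
row 0: Σ corner-gray over 15 cells = 7248  → 46.1335
row 1: Σ corner-gray over 15 cells = 8093  → 51.5120
row 2: Σ corner-gray over 15 cells = 9252  → 58.8890
row 3: Σ corner-gray over 15 cells = 9568  → 60.9004
row 4: Σ corner-gray over 15 cells = 8625  → 54.8982
row 5: Σ corner-gray over 15 cells = 7656  → 48.7305
Σ rows: total corner-gray = 50442  → 321.0635 mm³

321.064


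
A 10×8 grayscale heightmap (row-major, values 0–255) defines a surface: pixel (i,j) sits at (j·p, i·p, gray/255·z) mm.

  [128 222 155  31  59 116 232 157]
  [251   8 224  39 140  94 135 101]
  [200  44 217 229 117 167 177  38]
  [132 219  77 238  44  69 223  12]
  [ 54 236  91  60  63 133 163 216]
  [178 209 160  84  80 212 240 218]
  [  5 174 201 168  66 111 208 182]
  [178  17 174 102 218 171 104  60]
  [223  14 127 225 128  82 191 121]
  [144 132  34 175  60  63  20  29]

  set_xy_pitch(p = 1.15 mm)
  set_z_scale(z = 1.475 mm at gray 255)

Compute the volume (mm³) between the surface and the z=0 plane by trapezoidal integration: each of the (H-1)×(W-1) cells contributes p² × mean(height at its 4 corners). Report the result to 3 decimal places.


65.187

height_mm = gray/255 × 1.475; cell vol = 1.15² × mean(4 corners)
unit = 1.15² × 1.475 / (4×255) = 0.00191244 mm³ per gray-sum
row 0: Σ corner-gray over 7 cells = 3547  → 6.7834
row 1: Σ corner-gray over 7 cells = 3772  → 7.2137
row 2: Σ corner-gray over 7 cells = 4024  → 7.6957
row 3: Σ corner-gray over 7 cells = 3646  → 6.9728
row 4: Σ corner-gray over 7 cells = 4128  → 7.8945
row 5: Σ corner-gray over 7 cells = 4409  → 8.4319
row 6: Σ corner-gray over 7 cells = 3853  → 7.3686
row 7: Σ corner-gray over 7 cells = 3688  → 7.0531
row 8: Σ corner-gray over 7 cells = 3019  → 5.7737
Σ rows: total corner-gray = 34086  → 65.1874 mm³


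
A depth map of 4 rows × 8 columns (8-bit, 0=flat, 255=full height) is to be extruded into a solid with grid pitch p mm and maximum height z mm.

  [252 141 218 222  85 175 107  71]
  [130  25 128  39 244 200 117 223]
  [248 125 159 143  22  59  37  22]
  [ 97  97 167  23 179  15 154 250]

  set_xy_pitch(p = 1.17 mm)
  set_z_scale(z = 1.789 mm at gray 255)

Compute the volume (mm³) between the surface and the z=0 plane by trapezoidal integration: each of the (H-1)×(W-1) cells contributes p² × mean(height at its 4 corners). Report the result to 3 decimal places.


height_mm = gray/255 × 1.789; cell vol = 1.17² × mean(4 corners)
unit = 1.17² × 1.789 / (4×255) = 0.00240094 mm³ per gray-sum
row 0: Σ corner-gray over 7 cells = 4078  → 9.7910
row 1: Σ corner-gray over 7 cells = 3219  → 7.7286
row 2: Σ corner-gray over 7 cells = 2977  → 7.1476
Σ rows: total corner-gray = 10274  → 24.6673 mm³

24.667


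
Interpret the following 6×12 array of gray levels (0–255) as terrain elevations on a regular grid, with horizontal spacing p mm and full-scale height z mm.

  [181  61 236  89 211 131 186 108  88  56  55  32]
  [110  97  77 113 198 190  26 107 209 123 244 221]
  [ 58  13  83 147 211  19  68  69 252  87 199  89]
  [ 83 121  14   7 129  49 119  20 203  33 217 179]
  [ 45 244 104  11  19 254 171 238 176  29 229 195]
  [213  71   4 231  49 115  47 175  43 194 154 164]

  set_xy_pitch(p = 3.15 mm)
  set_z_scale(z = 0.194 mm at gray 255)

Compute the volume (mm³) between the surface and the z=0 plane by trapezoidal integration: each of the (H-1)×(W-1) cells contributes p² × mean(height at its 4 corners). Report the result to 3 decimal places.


50.642

height_mm = gray/255 × 0.194; cell vol = 3.15² × mean(4 corners)
unit = 3.15² × 0.194 / (4×255) = 0.00188722 mm³ per gray-sum
row 0: Σ corner-gray over 11 cells = 5754  → 10.8591
row 1: Σ corner-gray over 11 cells = 5542  → 10.4590
row 2: Σ corner-gray over 11 cells = 4529  → 8.5472
row 3: Σ corner-gray over 11 cells = 5276  → 9.9570
row 4: Σ corner-gray over 11 cells = 5733  → 10.8194
Σ rows: total corner-gray = 26834  → 50.6417 mm³


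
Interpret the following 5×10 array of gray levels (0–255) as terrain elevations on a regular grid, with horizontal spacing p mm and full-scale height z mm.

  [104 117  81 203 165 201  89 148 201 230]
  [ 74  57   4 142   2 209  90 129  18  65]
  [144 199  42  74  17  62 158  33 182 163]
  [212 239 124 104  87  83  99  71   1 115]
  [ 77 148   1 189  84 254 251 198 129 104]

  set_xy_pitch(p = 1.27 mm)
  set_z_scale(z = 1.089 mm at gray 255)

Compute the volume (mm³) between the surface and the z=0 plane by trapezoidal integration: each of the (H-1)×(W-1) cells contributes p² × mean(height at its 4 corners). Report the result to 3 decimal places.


27.351

height_mm = gray/255 × 1.089; cell vol = 1.27² × mean(4 corners)
unit = 1.27² × 1.089 / (4×255) = 0.00172201 mm³ per gray-sum
row 0: Σ corner-gray over 9 cells = 4185  → 7.2066
row 1: Σ corner-gray over 9 cells = 3282  → 5.6516
row 2: Σ corner-gray over 9 cells = 3784  → 6.5161
row 3: Σ corner-gray over 9 cells = 4632  → 7.9763
Σ rows: total corner-gray = 15883  → 27.3507 mm³


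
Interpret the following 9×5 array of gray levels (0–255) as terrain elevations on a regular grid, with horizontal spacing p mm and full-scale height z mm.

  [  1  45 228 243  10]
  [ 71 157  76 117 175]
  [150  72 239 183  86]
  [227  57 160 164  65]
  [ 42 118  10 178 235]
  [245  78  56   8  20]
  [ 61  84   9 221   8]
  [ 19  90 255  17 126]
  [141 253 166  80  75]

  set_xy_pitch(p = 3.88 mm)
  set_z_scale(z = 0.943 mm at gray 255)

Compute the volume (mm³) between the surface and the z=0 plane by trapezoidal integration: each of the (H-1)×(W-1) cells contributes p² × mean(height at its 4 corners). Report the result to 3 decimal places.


204.775

height_mm = gray/255 × 0.943; cell vol = 3.88² × mean(4 corners)
unit = 3.88² × 0.943 / (4×255) = 0.0139179 mm³ per gray-sum
row 0: Σ corner-gray over 4 cells = 1989  → 27.6828
row 1: Σ corner-gray over 4 cells = 2170  → 30.2019
row 2: Σ corner-gray over 4 cells = 2278  → 31.7051
row 3: Σ corner-gray over 4 cells = 1943  → 27.0426
row 4: Σ corner-gray over 4 cells = 1438  → 20.0140
row 5: Σ corner-gray over 4 cells = 1246  → 17.3418
row 6: Σ corner-gray over 4 cells = 1566  → 21.7955
row 7: Σ corner-gray over 4 cells = 2083  → 28.9911
Σ rows: total corner-gray = 14713  → 204.7747 mm³


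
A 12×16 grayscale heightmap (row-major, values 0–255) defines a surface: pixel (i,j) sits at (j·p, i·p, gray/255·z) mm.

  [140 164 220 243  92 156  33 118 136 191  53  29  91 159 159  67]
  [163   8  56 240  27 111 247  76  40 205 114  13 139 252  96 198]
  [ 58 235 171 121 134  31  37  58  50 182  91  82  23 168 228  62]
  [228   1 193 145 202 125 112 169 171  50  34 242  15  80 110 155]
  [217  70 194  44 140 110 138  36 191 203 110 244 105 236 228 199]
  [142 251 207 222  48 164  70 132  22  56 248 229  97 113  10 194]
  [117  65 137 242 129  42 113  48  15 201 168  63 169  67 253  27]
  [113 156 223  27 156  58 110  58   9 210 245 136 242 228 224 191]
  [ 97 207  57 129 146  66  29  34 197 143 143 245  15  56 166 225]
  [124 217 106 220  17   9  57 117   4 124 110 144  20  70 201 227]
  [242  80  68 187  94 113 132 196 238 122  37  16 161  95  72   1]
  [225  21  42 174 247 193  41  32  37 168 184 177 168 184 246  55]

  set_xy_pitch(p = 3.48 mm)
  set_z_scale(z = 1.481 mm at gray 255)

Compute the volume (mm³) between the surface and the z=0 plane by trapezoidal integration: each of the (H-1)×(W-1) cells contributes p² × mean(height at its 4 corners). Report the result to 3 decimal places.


1459.229

height_mm = gray/255 × 1.481; cell vol = 3.48² × mean(4 corners)
unit = 3.48² × 1.481 / (4×255) = 0.0175838 mm³ per gray-sum
row 0: Σ corner-gray over 15 cells = 7504  → 131.9490
row 1: Σ corner-gray over 15 cells = 6951  → 122.2252
row 2: Σ corner-gray over 15 cells = 7023  → 123.4912
row 3: Σ corner-gray over 15 cells = 8195  → 144.0995
row 4: Σ corner-gray over 15 cells = 8588  → 151.0099
row 5: Σ corner-gray over 15 cells = 7642  → 134.3756
row 6: Σ corner-gray over 15 cells = 8036  → 141.3036
row 7: Σ corner-gray over 15 cells = 8056  → 141.6553
row 8: Σ corner-gray over 15 cells = 6771  → 119.0601
row 9: Σ corner-gray over 15 cells = 6648  → 116.8973
row 10: Σ corner-gray over 15 cells = 7573  → 133.1623
Σ rows: total corner-gray = 82987  → 1459.2290 mm³


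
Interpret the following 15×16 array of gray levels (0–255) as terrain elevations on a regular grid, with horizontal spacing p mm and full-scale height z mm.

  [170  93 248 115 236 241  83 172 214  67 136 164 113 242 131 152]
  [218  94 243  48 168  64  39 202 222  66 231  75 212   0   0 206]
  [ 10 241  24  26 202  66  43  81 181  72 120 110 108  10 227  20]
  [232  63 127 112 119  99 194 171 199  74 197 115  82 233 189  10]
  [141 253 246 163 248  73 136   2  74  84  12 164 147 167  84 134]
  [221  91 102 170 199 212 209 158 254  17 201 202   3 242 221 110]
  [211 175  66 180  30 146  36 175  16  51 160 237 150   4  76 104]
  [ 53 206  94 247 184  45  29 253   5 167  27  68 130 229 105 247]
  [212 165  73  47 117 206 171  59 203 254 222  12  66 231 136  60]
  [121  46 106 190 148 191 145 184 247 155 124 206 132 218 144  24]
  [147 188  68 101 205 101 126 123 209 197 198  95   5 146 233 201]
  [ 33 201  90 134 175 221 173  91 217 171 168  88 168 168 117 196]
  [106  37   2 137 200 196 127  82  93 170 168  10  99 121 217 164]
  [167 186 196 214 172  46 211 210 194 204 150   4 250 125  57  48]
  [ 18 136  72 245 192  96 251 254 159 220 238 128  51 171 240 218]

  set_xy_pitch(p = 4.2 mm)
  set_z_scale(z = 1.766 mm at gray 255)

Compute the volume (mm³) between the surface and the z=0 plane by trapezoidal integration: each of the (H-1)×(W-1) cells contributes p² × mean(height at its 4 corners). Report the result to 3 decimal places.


height_mm = gray/255 × 1.766; cell vol = 4.2² × mean(4 corners)
unit = 4.2² × 1.766 / (4×255) = 0.0305414 mm³ per gray-sum
row 0: Σ corner-gray over 15 cells = 8584  → 262.1675
row 1: Σ corner-gray over 15 cells = 6804  → 207.8038
row 2: Σ corner-gray over 15 cells = 7242  → 221.1809
row 3: Σ corner-gray over 15 cells = 8171  → 249.5539
row 4: Σ corner-gray over 15 cells = 8874  → 271.0245
row 5: Σ corner-gray over 15 cells = 8212  → 250.8061
row 6: Σ corner-gray over 15 cells = 7197  → 219.8065
row 7: Σ corner-gray over 15 cells = 8074  → 246.5914
row 8: Σ corner-gray over 15 cells = 8813  → 269.1615
row 9: Σ corner-gray over 15 cells = 8955  → 273.4983
row 10: Σ corner-gray over 15 cells = 8931  → 272.7653
row 11: Σ corner-gray over 15 cells = 8181  → 249.8593
row 12: Σ corner-gray over 15 cells = 8241  → 251.6918
row 13: Σ corner-gray over 15 cells = 9795  → 299.1531
Σ rows: total corner-gray = 116074  → 3545.0638 mm³

3545.064


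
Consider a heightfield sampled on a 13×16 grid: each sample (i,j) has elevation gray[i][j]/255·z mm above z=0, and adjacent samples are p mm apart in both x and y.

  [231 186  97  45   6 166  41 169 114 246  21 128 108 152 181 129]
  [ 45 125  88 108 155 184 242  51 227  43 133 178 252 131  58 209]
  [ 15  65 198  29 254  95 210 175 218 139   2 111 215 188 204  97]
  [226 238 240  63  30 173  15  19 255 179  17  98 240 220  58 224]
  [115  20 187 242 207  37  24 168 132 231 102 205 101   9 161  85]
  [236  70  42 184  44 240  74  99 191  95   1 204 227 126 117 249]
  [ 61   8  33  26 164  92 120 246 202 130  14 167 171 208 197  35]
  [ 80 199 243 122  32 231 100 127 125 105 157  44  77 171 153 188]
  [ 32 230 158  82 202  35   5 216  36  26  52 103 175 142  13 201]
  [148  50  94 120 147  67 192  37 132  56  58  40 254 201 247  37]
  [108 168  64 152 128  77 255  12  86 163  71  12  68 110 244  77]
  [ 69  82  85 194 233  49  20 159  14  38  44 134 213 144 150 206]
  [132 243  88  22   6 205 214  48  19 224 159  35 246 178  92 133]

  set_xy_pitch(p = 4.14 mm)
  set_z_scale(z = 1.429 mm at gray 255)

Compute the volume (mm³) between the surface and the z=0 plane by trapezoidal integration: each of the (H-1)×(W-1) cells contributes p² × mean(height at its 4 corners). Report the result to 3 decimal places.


height_mm = gray/255 × 1.429; cell vol = 4.14² × mean(4 corners)
unit = 4.14² × 1.429 / (4×255) = 0.0240122 mm³ per gray-sum
row 0: Σ corner-gray over 15 cells = 7884  → 189.3125
row 1: Σ corner-gray over 15 cells = 8522  → 204.6323
row 2: Σ corner-gray over 15 cells = 8458  → 203.0956
row 3: Σ corner-gray over 15 cells = 7992  → 191.9059
row 4: Σ corner-gray over 15 cells = 7765  → 186.4551
row 5: Σ corner-gray over 15 cells = 7565  → 181.6526
row 6: Σ corner-gray over 15 cells = 7692  → 184.7022
row 7: Σ corner-gray over 15 cells = 7223  → 173.4404
row 8: Σ corner-gray over 15 cells = 6758  → 162.2747
row 9: Σ corner-gray over 15 cells = 6980  → 167.6055
row 10: Σ corner-gray over 15 cells = 6798  → 163.2352
row 11: Σ corner-gray over 15 cells = 7216  → 173.2723
Σ rows: total corner-gray = 90853  → 2181.5844 mm³

2181.584


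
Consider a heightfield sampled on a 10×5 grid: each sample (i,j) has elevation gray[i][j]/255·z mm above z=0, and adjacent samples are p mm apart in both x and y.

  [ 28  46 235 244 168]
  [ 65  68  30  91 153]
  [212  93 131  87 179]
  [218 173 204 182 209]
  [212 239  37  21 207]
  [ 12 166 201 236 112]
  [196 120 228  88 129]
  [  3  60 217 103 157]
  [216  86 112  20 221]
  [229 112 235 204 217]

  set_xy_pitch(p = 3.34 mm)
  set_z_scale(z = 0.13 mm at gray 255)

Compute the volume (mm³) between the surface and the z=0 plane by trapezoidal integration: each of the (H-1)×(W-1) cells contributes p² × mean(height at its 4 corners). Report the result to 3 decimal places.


height_mm = gray/255 × 0.13; cell vol = 3.34² × mean(4 corners)
unit = 3.34² × 0.13 / (4×255) = 0.00142179 mm³ per gray-sum
row 0: Σ corner-gray over 4 cells = 1842  → 2.6189
row 1: Σ corner-gray over 4 cells = 1609  → 2.2877
row 2: Σ corner-gray over 4 cells = 2558  → 3.6369
row 3: Σ corner-gray over 4 cells = 2558  → 3.6369
row 4: Σ corner-gray over 4 cells = 2343  → 3.3313
row 5: Σ corner-gray over 4 cells = 2527  → 3.5929
row 6: Σ corner-gray over 4 cells = 2117  → 3.0099
row 7: Σ corner-gray over 4 cells = 1793  → 2.5493
row 8: Σ corner-gray over 4 cells = 2421  → 3.4422
Σ rows: total corner-gray = 19768  → 28.1060 mm³

28.106


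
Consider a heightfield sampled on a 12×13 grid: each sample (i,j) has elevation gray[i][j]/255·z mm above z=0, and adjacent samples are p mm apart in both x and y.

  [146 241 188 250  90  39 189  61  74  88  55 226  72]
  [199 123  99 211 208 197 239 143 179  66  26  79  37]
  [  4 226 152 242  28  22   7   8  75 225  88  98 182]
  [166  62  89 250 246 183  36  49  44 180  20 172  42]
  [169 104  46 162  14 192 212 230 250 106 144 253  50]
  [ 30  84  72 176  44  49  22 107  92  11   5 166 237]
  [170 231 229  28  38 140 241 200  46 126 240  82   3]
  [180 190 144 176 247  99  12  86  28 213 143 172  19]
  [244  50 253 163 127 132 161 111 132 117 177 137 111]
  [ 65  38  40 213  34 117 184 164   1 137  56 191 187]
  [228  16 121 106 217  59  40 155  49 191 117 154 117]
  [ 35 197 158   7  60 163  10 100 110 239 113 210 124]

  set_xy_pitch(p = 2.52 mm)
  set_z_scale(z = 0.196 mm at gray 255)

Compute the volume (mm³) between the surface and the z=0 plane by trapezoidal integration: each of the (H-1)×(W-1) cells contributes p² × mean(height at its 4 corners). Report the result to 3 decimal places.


80.207

height_mm = gray/255 × 0.196; cell vol = 2.52² × mean(4 corners)
unit = 2.52² × 0.196 / (4×255) = 0.00122027 mm³ per gray-sum
row 0: Σ corner-gray over 12 cells = 6596  → 8.0489
row 1: Σ corner-gray over 12 cells = 5904  → 7.2045
row 2: Σ corner-gray over 12 cells = 5398  → 6.5870
row 3: Σ corner-gray over 12 cells = 6515  → 7.9501
row 4: Σ corner-gray over 12 cells = 5568  → 6.7945
row 5: Σ corner-gray over 12 cells = 5298  → 6.4650
row 6: Σ corner-gray over 12 cells = 6594  → 8.0465
row 7: Σ corner-gray over 12 cells = 6694  → 8.1685
row 8: Σ corner-gray over 12 cells = 6077  → 7.4156
row 9: Σ corner-gray over 12 cells = 5397  → 6.5858
row 10: Σ corner-gray over 12 cells = 5688  → 6.9409
Σ rows: total corner-gray = 65729  → 80.2073 mm³


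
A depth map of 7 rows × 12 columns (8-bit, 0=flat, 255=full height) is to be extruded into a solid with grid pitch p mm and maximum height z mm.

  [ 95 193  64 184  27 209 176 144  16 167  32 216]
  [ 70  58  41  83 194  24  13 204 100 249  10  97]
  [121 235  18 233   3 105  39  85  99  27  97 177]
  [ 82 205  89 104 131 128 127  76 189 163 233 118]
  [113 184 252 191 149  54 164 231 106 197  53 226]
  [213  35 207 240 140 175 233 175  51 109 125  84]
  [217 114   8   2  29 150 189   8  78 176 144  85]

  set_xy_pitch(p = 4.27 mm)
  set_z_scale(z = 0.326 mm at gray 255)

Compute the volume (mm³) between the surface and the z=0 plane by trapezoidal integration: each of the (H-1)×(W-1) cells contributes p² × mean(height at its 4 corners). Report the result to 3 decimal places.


height_mm = gray/255 × 0.326; cell vol = 4.27² × mean(4 corners)
unit = 4.27² × 0.326 / (4×255) = 0.00582738 mm³ per gray-sum
row 0: Σ corner-gray over 11 cells = 4854  → 28.2861
row 1: Σ corner-gray over 11 cells = 4299  → 25.0519
row 2: Σ corner-gray over 11 cells = 5270  → 30.7103
row 3: Σ corner-gray over 11 cells = 6591  → 38.4082
row 4: Σ corner-gray over 11 cells = 6778  → 39.4980
row 5: Σ corner-gray over 11 cells = 5375  → 31.3222
Σ rows: total corner-gray = 33167  → 193.2766 mm³

193.277
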